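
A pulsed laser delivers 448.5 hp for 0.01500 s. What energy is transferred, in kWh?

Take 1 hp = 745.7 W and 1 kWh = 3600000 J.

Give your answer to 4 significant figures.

448.5 hp × 745.7 = 334446 W
E = P × t = 334446 W × 0.015 s = 5016.69 J
5016.69 J ÷ (3600000 J/kWh) = 0.00139352 kWh

0.001394 kWh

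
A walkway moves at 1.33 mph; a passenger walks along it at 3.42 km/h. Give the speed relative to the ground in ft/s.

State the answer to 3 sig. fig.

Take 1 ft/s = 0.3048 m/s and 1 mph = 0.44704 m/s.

5.07 ft/s

1.33 mph × 0.44704 → 0.594563 m/s
3.42 km/h × (1/3.6) → 0.95 m/s
Total: 0.594563 + 0.95 = 1.54456 m/s
In ft/s: 1.54456 / 0.3048 = 5.06745 ft/s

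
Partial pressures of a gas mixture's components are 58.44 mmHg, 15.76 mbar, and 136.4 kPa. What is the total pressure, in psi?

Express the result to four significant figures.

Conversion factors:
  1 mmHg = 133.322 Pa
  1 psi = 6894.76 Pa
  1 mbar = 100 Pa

58.44 mmHg × 133.322 = 7791.34 Pa
15.76 mbar × 100 = 1576 Pa
136.4 kPa × 1000 = 136400 Pa
Total: 7791.34 + 1576 + 136400 = 145767 Pa
In psi: 145767 / 6894.76 = 21.1417 psi

21.14 psi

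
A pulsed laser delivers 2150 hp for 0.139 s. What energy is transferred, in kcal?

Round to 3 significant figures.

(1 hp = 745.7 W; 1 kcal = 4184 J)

53.3 kcal

2150 hp × 745.7 → 1.60326×10⁶ W
E = P × t = 1.60326×10⁶ W × 0.139 s = 222853 J
222853 J ÷ (4184 J/kcal) = 53.2631 kcal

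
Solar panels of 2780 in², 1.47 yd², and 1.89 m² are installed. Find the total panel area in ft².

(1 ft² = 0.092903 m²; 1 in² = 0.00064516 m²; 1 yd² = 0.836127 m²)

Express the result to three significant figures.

52.9 ft²

2780 in² × 0.00064516 = 1.79354 m²
1.47 yd² × 0.836127 = 1.22911 m²
1.89 m² (already m²)
Sum: 1.79354 + 1.22911 + 1.89 = 4.91265 m²
In ft²: 4.91265 / 0.092903 = 52.8793 ft²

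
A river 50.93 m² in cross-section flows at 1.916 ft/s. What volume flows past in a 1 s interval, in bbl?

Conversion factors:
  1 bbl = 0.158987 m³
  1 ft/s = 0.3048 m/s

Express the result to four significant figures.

1.916 ft/s × 0.3048 = 0.583997 m/s
V = v × A × t = 0.583997 m/s × 50.93 m² × 1 s = 29.743 m³
29.743 m³ ÷ (0.158987 m³/bbl) = 187.078 bbl

187.1 bbl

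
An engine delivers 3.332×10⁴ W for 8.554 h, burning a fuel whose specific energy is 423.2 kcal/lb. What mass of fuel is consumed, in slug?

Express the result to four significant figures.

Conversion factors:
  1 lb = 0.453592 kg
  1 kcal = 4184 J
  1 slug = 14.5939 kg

8.554 h → 30794.4 s
E = P × t = 33320 × 30794.4 = 1.02607×10⁹ J
423.2 kcal/lb → 3.90366×10⁶ J/kg
m = E / e_s = 1.02607×10⁹ / 3.90366×10⁶ = 262.848 kg
In slug: 262.848 / 14.5939 = 18.0108 slug

18.01 slug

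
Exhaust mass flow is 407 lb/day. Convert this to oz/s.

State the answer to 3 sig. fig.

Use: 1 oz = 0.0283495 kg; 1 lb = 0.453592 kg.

407 lb/day × 0.453592 kg/lb ÷ 86400 s/day = 0.00213671 kg/s
0.00213671 kg/s ÷ 0.0283495 kg/oz = 0.0753703 oz/s

0.0754 oz/s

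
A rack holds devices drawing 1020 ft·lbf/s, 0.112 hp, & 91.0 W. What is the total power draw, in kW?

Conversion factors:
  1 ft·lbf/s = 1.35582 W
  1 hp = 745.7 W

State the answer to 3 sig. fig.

1020 ft·lbf/s × 1.35582 = 1382.94 W
0.112 hp × 745.7 = 83.5184 W
91.0 W (already W)
Total: 1382.94 + 83.5184 + 91 = 1557.46 W
In kW: 1557.46 / 1000 = 1.55746 kW

1.56 kW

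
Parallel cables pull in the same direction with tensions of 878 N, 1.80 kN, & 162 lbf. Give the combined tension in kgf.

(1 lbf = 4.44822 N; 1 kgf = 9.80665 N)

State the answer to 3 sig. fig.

878 N (already N)
1.80 kN × 1000 = 1800 N
162 lbf × 4.44822 = 720.612 N
Total: 878 + 1800 + 720.612 = 3398.61 N
In kgf: 3398.61 / 9.80665 = 346.562 kgf

347 kgf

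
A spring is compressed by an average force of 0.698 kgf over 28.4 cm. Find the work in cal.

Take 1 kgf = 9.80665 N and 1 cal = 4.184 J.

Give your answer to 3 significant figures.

0.698 kgf × 9.80665 = 6.84504 N
28.4 cm × 0.01 = 0.284 m
W = F × d = 6.84504 N × 0.284 m = 1.94399 J
1.94399 J ÷ (4.184 J/cal) = 0.464625 cal

0.465 cal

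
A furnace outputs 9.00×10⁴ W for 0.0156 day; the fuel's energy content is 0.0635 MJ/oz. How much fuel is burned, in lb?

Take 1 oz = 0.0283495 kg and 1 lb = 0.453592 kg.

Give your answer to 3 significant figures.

119 lb

0.0156 day → 1347.84 s
E = P × t = 90000 × 1347.84 = 1.21306×10⁸ J
0.0635 MJ/oz → 2.2399×10⁶ J/kg
m = E / e_s = 1.21306×10⁸ / 2.2399×10⁶ = 54.1569 kg
In lb: 54.1569 / 0.453592 = 119.396 lb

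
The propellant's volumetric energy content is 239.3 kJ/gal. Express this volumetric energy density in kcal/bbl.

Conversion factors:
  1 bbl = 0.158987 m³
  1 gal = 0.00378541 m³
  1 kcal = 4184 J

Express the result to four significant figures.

239.3 kJ/gal × 1000 J/kJ ÷ 0.00378541 m³/gal = 6.32164×10⁷ J/m³
6.32164×10⁷ J/m³ ÷ 4184 J/kcal × 0.158987 m³/bbl = 2402.15 kcal/bbl

2402 kcal/bbl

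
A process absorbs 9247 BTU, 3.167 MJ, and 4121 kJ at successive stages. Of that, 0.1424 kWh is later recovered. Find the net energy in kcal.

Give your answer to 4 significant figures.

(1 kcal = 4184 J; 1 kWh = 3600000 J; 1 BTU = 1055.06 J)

9247 BTU × 1055.06 = 9.75614×10⁶ J
3.167 MJ × 1000000 = 3.167×10⁶ J
4121 kJ × 1000 = 4.121×10⁶ J
0.1424 kWh × 3600000 = 512640 J
Result: 9.75614×10⁶ + 3.167×10⁶ + 4.121×10⁶ − 512640 = 1.65315×10⁷ J
In kcal: 1.65315×10⁷ / 4184 = 3951.12 kcal

3951 kcal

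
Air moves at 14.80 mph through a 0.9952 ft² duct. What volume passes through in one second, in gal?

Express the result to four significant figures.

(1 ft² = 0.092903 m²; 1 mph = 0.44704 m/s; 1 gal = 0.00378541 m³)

161.6 gal

14.80 mph × 0.44704 → 6.61619 m/s
0.9952 ft² × 0.092903 → 0.0924571 m²
V = v × A × t = 6.61619 m/s × 0.0924571 m² × 1 s = 0.611714 m³
0.611714 m³ ÷ (0.00378541 m³/gal) = 161.598 gal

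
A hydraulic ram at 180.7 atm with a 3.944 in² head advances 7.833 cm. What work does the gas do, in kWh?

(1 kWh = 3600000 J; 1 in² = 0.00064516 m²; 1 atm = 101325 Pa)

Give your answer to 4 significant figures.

0.001014 kWh

180.7 atm → 1.83094×10⁷ Pa
3.944 in² → 0.00254451 m²
F = P × A = 1.83094×10⁷ × 0.00254451 = 46588.5 N
7.833 cm → 0.07833 m
W = F × d = 46588.5 × 0.07833 = 3649.28 J
In kWh: 3649.28 / 3600000 = 0.00101369 kWh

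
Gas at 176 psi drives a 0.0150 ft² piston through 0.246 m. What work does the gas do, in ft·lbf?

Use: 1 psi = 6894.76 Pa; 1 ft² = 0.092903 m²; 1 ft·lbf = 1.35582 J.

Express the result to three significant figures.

307 ft·lbf

176 psi → 1.21348×10⁶ Pa
0.0150 ft² → 0.00139354 m²
F = P × A = 1.21348×10⁶ × 0.00139354 = 1691.03 N
W = F × d = 1691.03 × 0.246 = 415.993 J
In ft·lbf: 415.993 / 1.35582 = 306.82 ft·lbf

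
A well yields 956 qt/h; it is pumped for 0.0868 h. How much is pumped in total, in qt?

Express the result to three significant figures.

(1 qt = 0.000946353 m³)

956 qt/h → 2.51309×10⁻⁴ m³/s
0.0868 h → 312.48 s
V = Q × t = 2.51309×10⁻⁴ × 312.48 = 0.078529 m³
In qt: 0.078529 / 0.000946353 = 82.9807 qt

83.0 qt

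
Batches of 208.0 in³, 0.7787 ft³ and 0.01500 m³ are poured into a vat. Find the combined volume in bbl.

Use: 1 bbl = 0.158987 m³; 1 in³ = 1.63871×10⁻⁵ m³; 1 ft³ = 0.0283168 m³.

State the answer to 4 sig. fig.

208.0 in³ × 1.63871×10⁻⁵ = 0.00340852 m³
0.7787 ft³ × 0.0283168 = 0.0220503 m³
0.01500 m³ (already m³)
Total: 0.00340852 + 0.0220503 + 0.015 = 0.0404588 m³
In bbl: 0.0404588 / 0.158987 = 0.254479 bbl

0.2545 bbl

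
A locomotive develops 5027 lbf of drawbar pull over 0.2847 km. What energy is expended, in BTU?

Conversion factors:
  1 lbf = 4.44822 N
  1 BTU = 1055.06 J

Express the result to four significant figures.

6034 BTU

5027 lbf × 4.44822 = 22361.2 N
0.2847 km × 1000 = 284.7 m
W = F × d = 22361.2 N × 284.7 m = 6.36623×10⁶ J
6.36623×10⁶ J ÷ (1055.06 J/BTU) = 6034 BTU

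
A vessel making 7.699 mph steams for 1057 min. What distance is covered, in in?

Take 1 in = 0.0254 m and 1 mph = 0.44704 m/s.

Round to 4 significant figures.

7.699 mph × 0.44704 → 3.44176 m/s
1057 min × 60 → 63420 s
d = v × t = 3.44176 m/s × 63420 s = 218276 m
218276 m ÷ (0.0254 m/in) = 8.59354×10⁶ in

8.594×10⁶ in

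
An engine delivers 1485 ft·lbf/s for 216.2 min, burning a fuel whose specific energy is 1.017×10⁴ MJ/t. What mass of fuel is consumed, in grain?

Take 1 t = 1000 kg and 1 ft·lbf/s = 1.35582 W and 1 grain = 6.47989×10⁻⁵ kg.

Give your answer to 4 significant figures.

3.963×10⁴ grain

1485 ft·lbf/s → 2013.39 W
216.2 min → 12972 s
E = P × t = 2013.39 × 12972 = 2.61177×10⁷ J
1.017×10⁴ MJ/t → 1.017×10⁷ J/kg
m = E / e_s = 2.61177×10⁷ / 1.017×10⁷ = 2.56811 kg
In grain: 2.56811 / 6.47989×10⁻⁵ = 39632 grain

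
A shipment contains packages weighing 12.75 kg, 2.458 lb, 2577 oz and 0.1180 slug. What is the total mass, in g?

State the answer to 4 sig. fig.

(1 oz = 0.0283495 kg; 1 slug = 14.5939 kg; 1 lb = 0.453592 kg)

8.864×10⁴ g

12.75 kg (already kg)
2.458 lb × 0.453592 = 1.11493 kg
2577 oz × 0.0283495 = 73.0567 kg
0.1180 slug × 14.5939 = 1.72208 kg
Total: 12.75 + 1.11493 + 73.0567 + 1.72208 = 88.6437 kg
In g: 88.6437 / 0.001 = 88643.7 g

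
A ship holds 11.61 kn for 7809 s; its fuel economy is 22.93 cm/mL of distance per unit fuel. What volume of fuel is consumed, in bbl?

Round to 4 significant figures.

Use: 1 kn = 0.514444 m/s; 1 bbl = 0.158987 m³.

1.279 bbl

11.61 kn → 5.97269 m/s
d = v × t = 5.97269 × 7809 = 46640.7 m
22.93 cm/mL → 229300 m/m³
V = d / (distance per unit fuel) = 46640.7 / 229300 = 0.203405 m³
In bbl: 0.203405 / 0.158987 = 1.27938 bbl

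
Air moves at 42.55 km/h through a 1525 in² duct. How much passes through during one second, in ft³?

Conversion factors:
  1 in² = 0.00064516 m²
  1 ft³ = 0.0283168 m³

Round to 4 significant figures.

410.7 ft³

42.55 km/h × (1/3.6) → 11.8194 m/s
1525 in² × 0.00064516 → 0.983869 m²
V = v × A × t = 11.8194 m/s × 0.983869 m² × 1 s = 11.6287 m³
11.6287 m³ ÷ (0.0283168 m³/ft³) = 410.664 ft³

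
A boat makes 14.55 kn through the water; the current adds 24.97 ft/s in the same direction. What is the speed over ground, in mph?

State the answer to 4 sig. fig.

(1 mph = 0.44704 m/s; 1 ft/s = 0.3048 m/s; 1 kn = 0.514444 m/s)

14.55 kn × 0.514444 → 7.48516 m/s
24.97 ft/s × 0.3048 → 7.61086 m/s
Sum: 7.48516 + 7.61086 = 15.096 m/s
In mph: 15.096 / 0.44704 = 33.7688 mph

33.77 mph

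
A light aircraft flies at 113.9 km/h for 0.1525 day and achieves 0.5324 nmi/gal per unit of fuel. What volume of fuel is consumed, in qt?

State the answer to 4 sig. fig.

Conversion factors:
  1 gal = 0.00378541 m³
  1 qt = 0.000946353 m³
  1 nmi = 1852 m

113.9 km/h → 31.6389 m/s
0.1525 day → 13176 s
d = v × t = 31.6389 × 13176 = 416874 m
0.5324 nmi/gal → 260475 m/m³
V = d / (distance per unit fuel) = 416874 / 260475 = 1.60044 m³
In qt: 1.60044 / 0.000946353 = 1691.17 qt

1691 qt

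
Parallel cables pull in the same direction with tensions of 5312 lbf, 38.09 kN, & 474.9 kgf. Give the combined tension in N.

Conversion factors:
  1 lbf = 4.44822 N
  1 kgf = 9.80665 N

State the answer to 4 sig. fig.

6.638×10⁴ N

5312 lbf × 4.44822 = 23628.9 N
38.09 kN × 1000 = 38090 N
474.9 kgf × 9.80665 = 4657.18 N
Combined: 23628.9 + 38090 + 4657.18 = 66376.1 N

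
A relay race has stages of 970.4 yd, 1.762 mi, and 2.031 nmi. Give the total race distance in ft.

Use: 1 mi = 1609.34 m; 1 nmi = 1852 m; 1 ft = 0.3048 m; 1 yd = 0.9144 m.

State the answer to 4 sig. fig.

970.4 yd × 0.9144 → 887.334 m
1.762 mi × 1609.34 → 2835.66 m
2.031 nmi × 1852 → 3761.41 m
Total: 887.334 + 2835.66 + 3761.41 = 7484.4 m
In ft: 7484.4 / 0.3048 = 24555.1 ft

2.456×10⁴ ft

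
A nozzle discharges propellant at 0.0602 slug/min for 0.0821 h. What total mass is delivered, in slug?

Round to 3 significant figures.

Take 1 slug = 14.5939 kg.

0.0602 slug/min → 0.0146425 kg/s
0.0821 h → 295.56 s
m = ṁ × t = 0.0146425 × 295.56 = 4.32774 kg
In slug: 4.32774 / 14.5939 = 0.296544 slug

0.297 slug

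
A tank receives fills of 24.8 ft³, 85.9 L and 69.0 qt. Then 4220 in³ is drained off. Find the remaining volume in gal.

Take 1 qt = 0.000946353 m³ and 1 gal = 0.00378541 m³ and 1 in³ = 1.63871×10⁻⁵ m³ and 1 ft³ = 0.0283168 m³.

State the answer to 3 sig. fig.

24.8 ft³ × 0.0283168 → 0.702257 m³
85.9 L × 0.001 → 0.0859 m³
69.0 qt × 0.000946353 → 0.0652984 m³
4220 in³ × 1.63871×10⁻⁵ → 0.0691536 m³
Result: 0.702257 + 0.0859 + 0.0652984 − 0.0691536 = 0.784302 m³
In gal: 0.784302 / 0.00378541 = 207.191 gal

207 gal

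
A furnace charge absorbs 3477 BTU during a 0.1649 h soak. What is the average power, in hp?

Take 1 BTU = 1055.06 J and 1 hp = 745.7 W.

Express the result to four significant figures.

8.287 hp

3477 BTU × 1055.06 = 3.66844×10⁶ J
0.1649 h × 3600 = 593.64 s
P = E / t = 3.66844×10⁶ J / 593.64 s = 6179.57 W
6179.57 W ÷ (745.7 W/hp) = 8.28694 hp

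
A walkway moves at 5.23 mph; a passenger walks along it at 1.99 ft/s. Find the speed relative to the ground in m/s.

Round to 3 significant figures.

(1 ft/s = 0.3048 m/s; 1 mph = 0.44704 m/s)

5.23 mph × 0.44704 → 2.33802 m/s
1.99 ft/s × 0.3048 → 0.606552 m/s
Combined: 2.33802 + 0.606552 = 2.94457 m/s

2.94 m/s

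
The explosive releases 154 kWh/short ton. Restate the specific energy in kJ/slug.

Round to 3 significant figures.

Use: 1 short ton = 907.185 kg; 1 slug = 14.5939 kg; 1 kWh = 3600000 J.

154 kWh/short ton × 3600000 J/kWh ÷ 907.185 kg/short ton = 611121 J/kg
611121 J/kg ÷ 1000 J/kJ × 14.5939 kg/slug = 8918.64 kJ/slug

8920 kJ/slug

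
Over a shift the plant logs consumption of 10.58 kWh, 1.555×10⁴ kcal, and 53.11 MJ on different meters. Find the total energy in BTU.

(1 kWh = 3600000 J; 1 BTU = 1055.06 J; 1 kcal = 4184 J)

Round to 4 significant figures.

10.58 kWh × 3600000 → 3.8088×10⁷ J
1.555×10⁴ kcal × 4184 → 6.50612×10⁷ J
53.11 MJ × 1000000 → 5.311×10⁷ J
Sum: 3.8088×10⁷ + 6.50612×10⁷ + 5.311×10⁷ = 1.56259×10⁸ J
In BTU: 1.56259×10⁸ / 1055.06 = 148104 BTU

1.481×10⁵ BTU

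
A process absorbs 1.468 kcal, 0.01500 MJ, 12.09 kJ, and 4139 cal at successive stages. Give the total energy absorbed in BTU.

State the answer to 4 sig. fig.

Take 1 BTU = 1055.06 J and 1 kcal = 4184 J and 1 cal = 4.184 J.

1.468 kcal × 4184 = 6142.11 J
0.01500 MJ × 1000000 = 15000 J
12.09 kJ × 1000 = 12090 J
4139 cal × 4.184 = 17317.6 J
Combined: 6142.11 + 15000 + 12090 + 17317.6 = 50549.7 J
In BTU: 50549.7 / 1055.06 = 47.9117 BTU

47.91 BTU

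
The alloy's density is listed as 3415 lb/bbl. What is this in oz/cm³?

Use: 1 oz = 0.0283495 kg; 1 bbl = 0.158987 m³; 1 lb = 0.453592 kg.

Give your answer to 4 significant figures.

3415 lb/bbl × 0.453592 kg/lb ÷ 0.158987 m³/bbl = 9743.04 kg/m³
9743.04 kg/m³ ÷ 0.0283495 kg/oz × 10⁻⁶ m³/cm³ = 0.343676 oz/cm³

0.3437 oz/cm³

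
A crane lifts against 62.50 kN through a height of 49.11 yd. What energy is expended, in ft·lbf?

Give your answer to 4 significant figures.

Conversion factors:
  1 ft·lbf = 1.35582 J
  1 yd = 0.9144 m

2.070×10⁶ ft·lbf

62.50 kN × 1000 = 62500 N
49.11 yd × 0.9144 = 44.9062 m
W = F × d = 62500 N × 44.9062 m = 2.80664×10⁶ J
2.80664×10⁶ J ÷ (1.35582 J/ft·lbf) = 2.07007×10⁶ ft·lbf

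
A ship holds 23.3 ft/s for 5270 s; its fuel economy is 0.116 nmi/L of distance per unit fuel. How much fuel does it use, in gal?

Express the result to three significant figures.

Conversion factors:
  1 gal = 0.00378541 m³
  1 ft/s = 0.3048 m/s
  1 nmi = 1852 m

46.0 gal

23.3 ft/s → 7.10184 m/s
d = v × t = 7.10184 × 5270 = 37426.7 m
0.116 nmi/L → 214832 m/m³
V = d / (distance per unit fuel) = 37426.7 / 214832 = 0.174214 m³
In gal: 0.174214 / 0.00378541 = 46.0225 gal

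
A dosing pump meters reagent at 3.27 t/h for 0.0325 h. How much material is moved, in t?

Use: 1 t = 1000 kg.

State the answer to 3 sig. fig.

3.27 t/h → 0.908333 kg/s
0.0325 h → 117 s
m = ṁ × t = 0.908333 × 117 = 106.275 kg
In t: 106.275 / 1000 = 0.106275 t

0.106 t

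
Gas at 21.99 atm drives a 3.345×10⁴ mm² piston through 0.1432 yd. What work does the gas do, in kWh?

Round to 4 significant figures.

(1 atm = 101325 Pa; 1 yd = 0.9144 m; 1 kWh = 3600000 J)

0.002711 kWh

21.99 atm → 2.22814×10⁶ Pa
3.345×10⁴ mm² → 0.03345 m²
F = P × A = 2.22814×10⁶ × 0.03345 = 74531.3 N
0.1432 yd → 0.130942 m
W = F × d = 74531.3 × 0.130942 = 9759.28 J
In kWh: 9759.28 / 3600000 = 0.00271091 kWh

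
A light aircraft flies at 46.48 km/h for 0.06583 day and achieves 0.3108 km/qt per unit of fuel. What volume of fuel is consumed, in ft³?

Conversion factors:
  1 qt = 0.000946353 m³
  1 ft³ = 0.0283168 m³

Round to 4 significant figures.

46.48 km/h → 12.9111 m/s
0.06583 day → 5687.71 s
d = v × t = 12.9111 × 5687.71 = 73434.6 m
0.3108 km/qt → 328419 m/m³
V = d / (distance per unit fuel) = 73434.6 / 328419 = 0.2236 m³
In ft³: 0.2236 / 0.0283168 = 7.89637 ft³

7.896 ft³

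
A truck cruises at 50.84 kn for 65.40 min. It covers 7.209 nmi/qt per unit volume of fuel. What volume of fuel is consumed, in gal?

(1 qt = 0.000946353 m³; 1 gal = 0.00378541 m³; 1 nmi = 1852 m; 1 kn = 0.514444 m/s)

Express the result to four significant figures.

50.84 kn → 26.1543 m/s
65.40 min → 3924 s
d = v × t = 26.1543 × 3924 = 102629 m
7.209 nmi/qt → 1.41079×10⁷ m/m³
V = d / (distance per unit fuel) = 102629 / 1.41079×10⁷ = 0.00727458 m³
In gal: 0.00727458 / 0.00378541 = 1.92174 gal

1.922 gal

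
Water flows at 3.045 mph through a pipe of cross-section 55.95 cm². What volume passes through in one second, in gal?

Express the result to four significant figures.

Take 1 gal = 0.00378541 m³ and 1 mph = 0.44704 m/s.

3.045 mph × 0.44704 → 1.36124 m/s
55.95 cm² × 0.0001 → 0.005595 m²
V = v × A × t = 1.36124 m/s × 0.005595 m² × 1 s = 0.00761614 m³
0.00761614 m³ ÷ (0.00378541 m³/gal) = 2.01197 gal

2.012 gal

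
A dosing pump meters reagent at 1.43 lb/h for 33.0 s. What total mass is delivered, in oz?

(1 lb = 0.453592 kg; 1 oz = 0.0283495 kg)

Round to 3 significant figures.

1.43 lb/h → 1.80177×10⁻⁴ kg/s
m = ṁ × t = 1.80177×10⁻⁴ × 33 = 0.00594584 kg
In oz: 0.00594584 / 0.0283495 = 0.209734 oz

0.210 oz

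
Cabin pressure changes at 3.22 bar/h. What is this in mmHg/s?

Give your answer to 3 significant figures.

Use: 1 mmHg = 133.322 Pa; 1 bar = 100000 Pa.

0.671 mmHg/s

3.22 bar/h × 100000 Pa/bar ÷ 3600 s/h = 89.4444 Pa/s
89.4444 Pa/s ÷ 133.322 Pa/mmHg = 0.67089 mmHg/s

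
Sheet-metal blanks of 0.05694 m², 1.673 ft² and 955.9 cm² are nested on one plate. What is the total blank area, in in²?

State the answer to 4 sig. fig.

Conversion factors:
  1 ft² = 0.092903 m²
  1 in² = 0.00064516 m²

0.05694 m² (already m²)
1.673 ft² × 0.092903 → 0.155427 m²
955.9 cm² × 0.0001 → 0.09559 m²
Total: 0.05694 + 0.155427 + 0.09559 = 0.307957 m²
In in²: 0.307957 / 0.00064516 = 477.334 in²

477.3 in²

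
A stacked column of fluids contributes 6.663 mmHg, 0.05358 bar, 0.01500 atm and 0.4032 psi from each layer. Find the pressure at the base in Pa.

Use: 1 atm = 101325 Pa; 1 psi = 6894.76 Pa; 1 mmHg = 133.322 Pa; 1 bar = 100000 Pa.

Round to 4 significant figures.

1.055×10⁴ Pa

6.663 mmHg × 133.322 → 888.324 Pa
0.05358 bar × 100000 → 5358 Pa
0.01500 atm × 101325 → 1519.88 Pa
0.4032 psi × 6894.76 → 2779.97 Pa
Sum: 888.324 + 5358 + 1519.88 + 2779.97 = 10546.2 Pa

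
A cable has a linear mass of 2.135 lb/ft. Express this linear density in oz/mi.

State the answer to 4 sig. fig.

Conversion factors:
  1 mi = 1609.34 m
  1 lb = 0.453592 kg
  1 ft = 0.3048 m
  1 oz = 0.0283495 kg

1.804×10⁵ oz/mi

2.135 lb/ft × 0.453592 kg/lb ÷ 0.3048 m/ft = 3.17723 kg/m
3.17723 kg/m ÷ 0.0283495 kg/oz × 1609.34 m/mi = 180364 oz/mi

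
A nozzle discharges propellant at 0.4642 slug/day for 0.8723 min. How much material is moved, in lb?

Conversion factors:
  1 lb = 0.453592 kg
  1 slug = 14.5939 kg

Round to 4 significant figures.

0.009047 lb

0.4642 slug/day → 7.84084×10⁻⁵ kg/s
0.8723 min → 52.338 s
m = ṁ × t = 7.84084×10⁻⁵ × 52.338 = 0.00410374 kg
In lb: 0.00410374 / 0.453592 = 0.00904721 lb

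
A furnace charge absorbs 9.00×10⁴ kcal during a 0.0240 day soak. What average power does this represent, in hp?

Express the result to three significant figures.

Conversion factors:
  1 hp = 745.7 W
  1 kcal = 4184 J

9.00×10⁴ kcal × 4184 → 3.7656×10⁸ J
0.0240 day × 86400 → 2073.6 s
P = E / t = 3.7656×10⁸ J / 2073.6 s = 181597 W
181597 W ÷ (745.7 W/hp) = 243.526 hp

244 hp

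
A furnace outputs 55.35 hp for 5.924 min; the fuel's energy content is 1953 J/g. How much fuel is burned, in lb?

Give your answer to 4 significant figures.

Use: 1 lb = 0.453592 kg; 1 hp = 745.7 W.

55.35 hp → 41274.5 W
5.924 min → 355.44 s
E = P × t = 41274.5 × 355.44 = 1.46706×10⁷ J
1953 J/g → 1.953×10⁶ J/kg
m = E / e_s = 1.46706×10⁷ / 1.953×10⁶ = 7.51183 kg
In lb: 7.51183 / 0.453592 = 16.5608 lb

16.56 lb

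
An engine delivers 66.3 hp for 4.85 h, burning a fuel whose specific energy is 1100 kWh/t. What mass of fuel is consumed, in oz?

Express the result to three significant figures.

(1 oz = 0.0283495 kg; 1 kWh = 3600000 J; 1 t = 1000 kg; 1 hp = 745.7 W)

66.3 hp → 49439.9 W
4.85 h → 17460 s
E = P × t = 49439.9 × 17460 = 8.63221×10⁸ J
1100 kWh/t → 3.96×10⁶ J/kg
m = E / e_s = 8.63221×10⁸ / 3.96×10⁶ = 217.985 kg
In oz: 217.985 / 0.0283495 = 7689.2 oz

7690 oz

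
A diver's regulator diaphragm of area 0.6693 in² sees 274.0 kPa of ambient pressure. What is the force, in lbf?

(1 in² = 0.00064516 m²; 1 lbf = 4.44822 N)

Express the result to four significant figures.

274.0 kPa × 1000 = 274000 Pa
0.6693 in² × 0.00064516 = 4.31806×10⁻⁴ m²
F = P × A = 274000 Pa × 4.31806×10⁻⁴ m² = 118.315 N
118.315 N ÷ (4.44822 N/lbf) = 26.5983 lbf

26.60 lbf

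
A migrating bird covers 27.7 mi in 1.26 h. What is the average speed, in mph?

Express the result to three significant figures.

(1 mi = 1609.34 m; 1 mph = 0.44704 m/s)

27.7 mi × 1609.34 = 44578.7 m
1.26 h × 3600 = 4536 s
v = d / t = 44578.7 m / 4536 s = 9.82776 m/s
9.82776 m/s ÷ (0.44704 m/s/mph) = 21.9841 mph

22.0 mph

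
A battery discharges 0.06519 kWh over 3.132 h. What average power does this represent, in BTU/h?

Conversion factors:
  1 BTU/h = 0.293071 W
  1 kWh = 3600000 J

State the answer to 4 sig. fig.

71.02 BTU/h

0.06519 kWh × 3600000 = 234684 J
3.132 h × 3600 = 11275.2 s
P = E / t = 234684 J / 11275.2 s = 20.8142 W
20.8142 W ÷ (0.293071 W/BTU/h) = 71.021 BTU/h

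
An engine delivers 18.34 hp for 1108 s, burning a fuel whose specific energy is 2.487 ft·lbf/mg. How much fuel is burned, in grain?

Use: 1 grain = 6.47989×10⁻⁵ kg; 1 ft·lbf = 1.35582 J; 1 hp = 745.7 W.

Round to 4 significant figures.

6.935×10⁴ grain

18.34 hp → 13676.1 W
E = P × t = 13676.1 × 1108 = 1.51531×10⁷ J
2.487 ft·lbf/mg → 3.37192×10⁶ J/kg
m = E / e_s = 1.51531×10⁷ / 3.37192×10⁶ = 4.49391 kg
In grain: 4.49391 / 6.47989×10⁻⁵ = 69351.6 grain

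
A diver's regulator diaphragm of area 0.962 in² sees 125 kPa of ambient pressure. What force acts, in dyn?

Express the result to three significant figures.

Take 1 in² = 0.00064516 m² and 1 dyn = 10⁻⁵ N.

125 kPa × 1000 = 125000 Pa
0.962 in² × 0.00064516 = 6.20644×10⁻⁴ m²
F = P × A = 125000 Pa × 6.20644×10⁻⁴ m² = 77.5805 N
77.5805 N ÷ (10⁻⁵ N/dyn) = 7.75805×10⁶ dyn

7.76×10⁶ dyn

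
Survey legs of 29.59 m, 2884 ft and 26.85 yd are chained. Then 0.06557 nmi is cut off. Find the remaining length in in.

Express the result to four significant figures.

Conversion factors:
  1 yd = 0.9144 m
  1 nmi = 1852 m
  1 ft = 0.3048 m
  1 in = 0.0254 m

29.59 m (already m)
2884 ft × 0.3048 = 879.043 m
26.85 yd × 0.9144 = 24.5516 m
0.06557 nmi × 1852 = 121.436 m
Net: 29.59 + 879.043 + 24.5516 − 121.436 = 811.749 m
In in: 811.749 / 0.0254 = 31958.6 in

3.196×10⁴ in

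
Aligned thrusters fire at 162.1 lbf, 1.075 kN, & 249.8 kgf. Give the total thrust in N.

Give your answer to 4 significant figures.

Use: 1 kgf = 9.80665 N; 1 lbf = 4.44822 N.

4246 N

162.1 lbf × 4.44822 = 721.056 N
1.075 kN × 1000 = 1075 N
249.8 kgf × 9.80665 = 2449.7 N
Combined: 721.056 + 1075 + 2449.7 = 4245.76 N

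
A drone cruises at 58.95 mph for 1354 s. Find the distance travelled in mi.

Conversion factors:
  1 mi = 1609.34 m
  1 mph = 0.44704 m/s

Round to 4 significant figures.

58.95 mph × 0.44704 = 26.353 m/s
d = v × t = 26.353 m/s × 1354 s = 35682 m
35682 m ÷ (1609.34 m/mi) = 22.1718 mi

22.17 mi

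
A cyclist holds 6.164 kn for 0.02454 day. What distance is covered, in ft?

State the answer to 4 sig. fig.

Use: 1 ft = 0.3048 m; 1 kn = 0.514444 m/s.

2.206×10⁴ ft

6.164 kn × 0.514444 → 3.17103 m/s
0.02454 day × 86400 → 2120.26 s
d = v × t = 3.17103 m/s × 2120.26 s = 6723.41 m
6723.41 m ÷ (0.3048 m/ft) = 22058.4 ft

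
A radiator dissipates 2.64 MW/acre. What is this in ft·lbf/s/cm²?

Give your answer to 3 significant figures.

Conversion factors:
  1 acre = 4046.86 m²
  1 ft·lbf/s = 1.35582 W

2.64 MW/acre × 1000000 W/MW ÷ 4046.86 m²/acre = 652.358 W/m²
652.358 W/m² ÷ 1.35582 W/ft·lbf/s × 0.0001 m²/cm² = 0.0481154 ft·lbf/s/cm²

0.0481 ft·lbf/s/cm²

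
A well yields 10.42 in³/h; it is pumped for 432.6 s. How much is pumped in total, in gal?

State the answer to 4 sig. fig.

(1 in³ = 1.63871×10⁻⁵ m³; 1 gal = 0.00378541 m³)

10.42 in³/h → 4.74316×10⁻⁸ m³/s
V = Q × t = 4.74316×10⁻⁸ × 432.6 = 2.05189×10⁻⁵ m³
In gal: 2.05189×10⁻⁵ / 0.00378541 = 0.00542052 gal

0.005421 gal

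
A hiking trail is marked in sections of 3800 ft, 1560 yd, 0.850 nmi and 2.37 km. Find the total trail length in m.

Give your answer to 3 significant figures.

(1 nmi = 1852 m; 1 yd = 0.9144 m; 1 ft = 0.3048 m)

3800 ft × 0.3048 = 1158.24 m
1560 yd × 0.9144 = 1426.46 m
0.850 nmi × 1852 = 1574.2 m
2.37 km × 1000 = 2370 m
Sum: 1158.24 + 1426.46 + 1574.2 + 2370 = 6528.9 m

6530 m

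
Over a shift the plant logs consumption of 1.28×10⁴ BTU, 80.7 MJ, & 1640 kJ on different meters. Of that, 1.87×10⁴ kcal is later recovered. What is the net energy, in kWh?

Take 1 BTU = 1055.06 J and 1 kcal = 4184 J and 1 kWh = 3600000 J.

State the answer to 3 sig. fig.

4.89 kWh

1.28×10⁴ BTU × 1055.06 = 1.35048×10⁷ J
80.7 MJ × 1000000 = 8.07×10⁷ J
1640 kJ × 1000 = 1.64×10⁶ J
1.87×10⁴ kcal × 4184 = 7.82408×10⁷ J
Net: 1.35048×10⁷ + 8.07×10⁷ + 1.64×10⁶ − 7.82408×10⁷ = 1.7604×10⁷ J
In kWh: 1.7604×10⁷ / 3600000 = 4.89 kWh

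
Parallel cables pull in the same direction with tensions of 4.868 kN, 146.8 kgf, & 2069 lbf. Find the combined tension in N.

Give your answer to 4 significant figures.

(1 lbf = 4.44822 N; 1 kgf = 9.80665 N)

1.551×10⁴ N

4.868 kN × 1000 = 4868 N
146.8 kgf × 9.80665 = 1439.62 N
2069 lbf × 4.44822 = 9203.37 N
Combined: 4868 + 1439.62 + 9203.37 = 15511 N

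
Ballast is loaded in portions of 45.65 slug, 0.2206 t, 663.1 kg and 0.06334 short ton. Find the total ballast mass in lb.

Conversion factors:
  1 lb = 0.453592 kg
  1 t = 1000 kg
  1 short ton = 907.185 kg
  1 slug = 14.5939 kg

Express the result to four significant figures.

3544 lb

45.65 slug × 14.5939 = 666.212 kg
0.2206 t × 1000 = 220.6 kg
663.1 kg (already kg)
0.06334 short ton × 907.185 = 57.4611 kg
Total: 666.212 + 220.6 + 663.1 + 57.4611 = 1607.37 kg
In lb: 1607.37 / 0.453592 = 3543.65 lb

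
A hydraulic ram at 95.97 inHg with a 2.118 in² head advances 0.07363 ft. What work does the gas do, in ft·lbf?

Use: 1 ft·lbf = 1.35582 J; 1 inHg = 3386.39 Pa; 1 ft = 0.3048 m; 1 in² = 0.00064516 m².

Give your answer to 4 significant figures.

95.97 inHg → 324992 Pa
2.118 in² → 0.00136645 m²
F = P × A = 324992 × 0.00136645 = 444.085 N
0.07363 ft → 0.0224424 m
W = F × d = 444.085 × 0.0224424 = 9.96633 J
In ft·lbf: 9.96633 / 1.35582 = 7.35078 ft·lbf

7.351 ft·lbf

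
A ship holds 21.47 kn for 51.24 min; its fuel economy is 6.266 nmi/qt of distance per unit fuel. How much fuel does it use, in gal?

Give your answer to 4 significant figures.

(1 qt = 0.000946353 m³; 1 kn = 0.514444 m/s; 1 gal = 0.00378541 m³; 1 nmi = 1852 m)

21.47 kn → 11.0451 m/s
51.24 min → 3074.4 s
d = v × t = 11.0451 × 3074.4 = 33957.1 m
6.266 nmi/qt → 1.22625×10⁷ m/m³
V = d / (distance per unit fuel) = 33957.1 / 1.22625×10⁷ = 0.00276918 m³
In gal: 0.00276918 / 0.00378541 = 0.73154 gal

0.7315 gal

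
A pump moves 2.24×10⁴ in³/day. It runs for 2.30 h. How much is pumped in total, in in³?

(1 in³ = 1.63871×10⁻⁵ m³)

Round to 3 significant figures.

2.24×10⁴ in³/day → 4.24851×10⁻⁶ m³/s
2.30 h → 8280 s
V = Q × t = 4.24851×10⁻⁶ × 8280 = 0.0351777 m³
In in³: 0.0351777 / 1.63871×10⁻⁵ = 2146.67 in³

2150 in³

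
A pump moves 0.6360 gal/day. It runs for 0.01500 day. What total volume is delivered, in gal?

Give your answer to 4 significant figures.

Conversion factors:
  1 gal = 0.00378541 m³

0.6360 gal/day → 2.78648×10⁻⁸ m³/s
0.01500 day → 1296 s
V = Q × t = 2.78648×10⁻⁸ × 1296 = 3.61128×10⁻⁵ m³
In gal: 3.61128×10⁻⁵ / 0.00378541 = 0.00954 gal

0.009540 gal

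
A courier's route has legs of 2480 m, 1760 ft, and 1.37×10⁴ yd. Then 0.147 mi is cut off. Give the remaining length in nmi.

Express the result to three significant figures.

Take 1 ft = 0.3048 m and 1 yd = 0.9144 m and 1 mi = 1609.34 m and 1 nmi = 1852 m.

2480 m (already m)
1760 ft × 0.3048 = 536.448 m
1.37×10⁴ yd × 0.9144 = 12527.3 m
0.147 mi × 1609.34 = 236.573 m
Sum: 2480 + 536.448 + 12527.3 − 236.573 = 15307.2 m
In nmi: 15307.2 / 1852 = 8.26523 nmi

8.27 nmi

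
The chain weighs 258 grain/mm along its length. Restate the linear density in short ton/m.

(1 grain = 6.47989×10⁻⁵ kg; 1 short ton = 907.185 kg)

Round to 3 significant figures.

0.0184 short ton/m

258 grain/mm × 6.47989×10⁻⁵ kg/grain ÷ 0.001 m/mm = 16.7181 kg/m
16.7181 kg/m ÷ 907.185 kg/short ton = 0.0184285 short ton/m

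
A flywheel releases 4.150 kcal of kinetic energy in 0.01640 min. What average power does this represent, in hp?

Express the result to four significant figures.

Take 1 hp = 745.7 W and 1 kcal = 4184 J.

4.150 kcal × 4184 = 17363.6 J
0.01640 min × 60 = 0.984 s
P = E / t = 17363.6 J / 0.984 s = 17645.9 W
17645.9 W ÷ (745.7 W/hp) = 23.6635 hp

23.66 hp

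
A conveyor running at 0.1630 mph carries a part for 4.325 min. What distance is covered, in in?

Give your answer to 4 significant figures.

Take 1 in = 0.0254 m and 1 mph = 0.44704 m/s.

744.5 in

0.1630 mph × 0.44704 = 0.0728675 m/s
4.325 min × 60 = 259.5 s
d = v × t = 0.0728675 m/s × 259.5 s = 18.9091 m
18.9091 m ÷ (0.0254 m/in) = 744.453 in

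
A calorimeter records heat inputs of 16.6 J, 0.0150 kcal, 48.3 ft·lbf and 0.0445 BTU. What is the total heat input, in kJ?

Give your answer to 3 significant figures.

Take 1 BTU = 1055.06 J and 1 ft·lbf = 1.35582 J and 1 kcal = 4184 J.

0.192 kJ

16.6 J (already J)
0.0150 kcal × 4184 = 62.76 J
48.3 ft·lbf × 1.35582 = 65.4861 J
0.0445 BTU × 1055.06 = 46.9502 J
Combined: 16.6 + 62.76 + 65.4861 + 46.9502 = 191.796 J
In kJ: 191.796 / 1000 = 0.191796 kJ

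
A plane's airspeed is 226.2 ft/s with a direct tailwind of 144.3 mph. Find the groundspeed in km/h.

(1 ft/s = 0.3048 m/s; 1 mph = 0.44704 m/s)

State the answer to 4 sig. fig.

480.4 km/h

226.2 ft/s × 0.3048 = 68.9458 m/s
144.3 mph × 0.44704 = 64.5079 m/s
Total: 68.9458 + 64.5079 = 133.454 m/s
In km/h: 133.454 / (1/3.6) = 480.434 km/h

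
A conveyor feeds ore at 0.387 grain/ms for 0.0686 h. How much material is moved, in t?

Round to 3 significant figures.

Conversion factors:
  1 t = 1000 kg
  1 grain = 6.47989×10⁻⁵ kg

0.00619 t

0.387 grain/ms → 0.0250772 kg/s
0.0686 h → 246.96 s
m = ṁ × t = 0.0250772 × 246.96 = 6.19307 kg
In t: 6.19307 / 1000 = 0.00619307 t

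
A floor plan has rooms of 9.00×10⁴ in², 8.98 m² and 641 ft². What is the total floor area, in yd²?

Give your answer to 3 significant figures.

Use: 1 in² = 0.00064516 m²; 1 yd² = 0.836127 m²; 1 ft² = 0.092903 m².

151 yd²

9.00×10⁴ in² × 0.00064516 = 58.0644 m²
8.98 m² (already m²)
641 ft² × 0.092903 = 59.5508 m²
Combined: 58.0644 + 8.98 + 59.5508 = 126.595 m²
In yd²: 126.595 / 0.836127 = 151.406 yd²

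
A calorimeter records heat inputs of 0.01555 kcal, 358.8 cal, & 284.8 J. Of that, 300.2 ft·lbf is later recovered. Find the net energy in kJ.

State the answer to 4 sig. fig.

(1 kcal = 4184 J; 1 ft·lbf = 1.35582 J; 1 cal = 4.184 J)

1.444 kJ

0.01555 kcal × 4184 → 65.0612 J
358.8 cal × 4.184 → 1501.22 J
284.8 J (already J)
300.2 ft·lbf × 1.35582 → 407.017 J
Result: 65.0612 + 1501.22 + 284.8 − 407.017 = 1444.06 J
In kJ: 1444.06 / 1000 = 1.44406 kJ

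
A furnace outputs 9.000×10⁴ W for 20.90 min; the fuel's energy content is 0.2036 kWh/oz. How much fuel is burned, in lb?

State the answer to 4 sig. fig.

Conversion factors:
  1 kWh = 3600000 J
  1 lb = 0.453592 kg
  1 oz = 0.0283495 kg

9.624 lb

20.90 min → 1254 s
E = P × t = 90000 × 1254 = 1.1286×10⁸ J
0.2036 kWh/oz → 2.58544×10⁷ J/kg
m = E / e_s = 1.1286×10⁸ / 2.58544×10⁷ = 4.36521 kg
In lb: 4.36521 / 0.453592 = 9.62365 lb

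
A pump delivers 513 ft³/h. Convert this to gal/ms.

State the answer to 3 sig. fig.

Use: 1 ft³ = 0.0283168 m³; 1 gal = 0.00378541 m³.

0.00107 gal/ms

513 ft³/h × 0.0283168 m³/ft³ ÷ 3600 s/h = 0.00403514 m³/s
0.00403514 m³/s ÷ 0.00378541 m³/gal × 0.001 s/ms = 0.00106597 gal/ms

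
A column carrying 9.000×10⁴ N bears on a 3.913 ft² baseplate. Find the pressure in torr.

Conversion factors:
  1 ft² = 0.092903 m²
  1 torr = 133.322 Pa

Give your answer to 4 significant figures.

1857 torr

3.913 ft² × 0.092903 → 0.363529 m²
P = F / A = 90000 N / 0.363529 m² = 247573 Pa
247573 Pa ÷ (133.322 Pa/torr) = 1856.96 torr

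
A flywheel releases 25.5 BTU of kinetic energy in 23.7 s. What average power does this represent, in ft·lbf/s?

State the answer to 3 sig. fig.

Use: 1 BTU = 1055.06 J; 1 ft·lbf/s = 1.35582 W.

25.5 BTU × 1055.06 = 26904 J
P = E / t = 26904 J / 23.7 s = 1135.19 W
1135.19 W ÷ (1.35582 W/ft·lbf/s) = 837.272 ft·lbf/s

837 ft·lbf/s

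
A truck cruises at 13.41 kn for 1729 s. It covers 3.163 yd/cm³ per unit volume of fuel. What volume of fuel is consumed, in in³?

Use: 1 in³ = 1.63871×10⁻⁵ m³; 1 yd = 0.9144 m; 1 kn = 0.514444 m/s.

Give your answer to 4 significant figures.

13.41 kn → 6.89869 m/s
d = v × t = 6.89869 × 1729 = 11927.8 m
3.163 yd/cm³ → 2.89225×10⁶ m/m³
V = d / (distance per unit fuel) = 11927.8 / 2.89225×10⁶ = 0.00412406 m³
In in³: 0.00412406 / 1.63871×10⁻⁵ = 251.665 in³

251.7 in³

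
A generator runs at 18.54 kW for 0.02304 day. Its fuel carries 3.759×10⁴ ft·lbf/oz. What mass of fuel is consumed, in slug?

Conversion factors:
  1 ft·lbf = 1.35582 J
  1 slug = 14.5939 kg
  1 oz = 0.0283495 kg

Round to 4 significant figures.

1.407 slug

18.54 kW → 18540 W
0.02304 day → 1990.66 s
E = P × t = 18540 × 1990.66 = 3.69068×10⁷ J
3.759×10⁴ ft·lbf/oz → 1.79775×10⁶ J/kg
m = E / e_s = 3.69068×10⁷ / 1.79775×10⁶ = 20.5294 kg
In slug: 20.5294 / 14.5939 = 1.40671 slug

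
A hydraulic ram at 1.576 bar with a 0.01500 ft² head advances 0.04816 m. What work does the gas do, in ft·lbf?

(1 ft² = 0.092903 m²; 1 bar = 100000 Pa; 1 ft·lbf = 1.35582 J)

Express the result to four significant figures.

1.576 bar → 157600 Pa
0.01500 ft² → 0.00139354 m²
F = P × A = 157600 × 0.00139354 = 219.622 N
W = F × d = 219.622 × 0.04816 = 10.577 J
In ft·lbf: 10.577 / 1.35582 = 7.80118 ft·lbf

7.801 ft·lbf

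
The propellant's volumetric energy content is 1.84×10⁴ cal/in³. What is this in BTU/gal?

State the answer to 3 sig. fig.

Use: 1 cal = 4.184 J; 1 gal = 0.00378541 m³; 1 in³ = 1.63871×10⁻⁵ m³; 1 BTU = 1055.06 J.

1.69×10⁴ BTU/gal

1.84×10⁴ cal/in³ × 4.184 J/cal ÷ 1.63871×10⁻⁵ m³/in³ = 4.69794×10⁹ J/m³
4.69794×10⁹ J/m³ ÷ 1055.06 J/BTU × 0.00378541 m³/gal = 16855.6 BTU/gal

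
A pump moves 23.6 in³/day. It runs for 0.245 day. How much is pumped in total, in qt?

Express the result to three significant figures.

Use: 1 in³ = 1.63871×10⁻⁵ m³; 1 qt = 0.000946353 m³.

0.100 qt

23.6 in³/day → 4.47611×10⁻⁹ m³/s
0.245 day → 21168 s
V = Q × t = 4.47611×10⁻⁹ × 21168 = 9.47503×10⁻⁵ m³
In qt: 9.47503×10⁻⁵ / 0.000946353 = 0.100122 qt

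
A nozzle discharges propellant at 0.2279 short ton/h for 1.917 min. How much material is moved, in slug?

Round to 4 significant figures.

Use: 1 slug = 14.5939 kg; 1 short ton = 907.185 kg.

0.2279 short ton/h → 0.0574299 kg/s
1.917 min → 115.02 s
m = ṁ × t = 0.0574299 × 115.02 = 6.60559 kg
In slug: 6.60559 / 14.5939 = 0.452627 slug

0.4526 slug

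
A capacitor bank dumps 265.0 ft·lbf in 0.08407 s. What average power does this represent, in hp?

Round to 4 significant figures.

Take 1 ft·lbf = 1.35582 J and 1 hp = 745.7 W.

265.0 ft·lbf × 1.35582 = 359.292 J
P = E / t = 359.292 J / 0.08407 s = 4273.72 W
4273.72 W ÷ (745.7 W/hp) = 5.73115 hp

5.731 hp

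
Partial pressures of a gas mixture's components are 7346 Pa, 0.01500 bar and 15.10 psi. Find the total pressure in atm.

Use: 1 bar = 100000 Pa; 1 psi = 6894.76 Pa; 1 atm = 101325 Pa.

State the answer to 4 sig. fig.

7346 Pa (already Pa)
0.01500 bar × 100000 = 1500 Pa
15.10 psi × 6894.76 = 104111 Pa
Combined: 7346 + 1500 + 104111 = 112957 Pa
In atm: 112957 / 101325 = 1.1148 atm

1.115 atm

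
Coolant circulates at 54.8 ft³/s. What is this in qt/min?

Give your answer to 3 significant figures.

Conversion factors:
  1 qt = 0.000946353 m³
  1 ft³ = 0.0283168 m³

54.8 ft³/s × 0.0283168 m³/ft³ = 1.55176 m³/s
1.55176 m³/s ÷ 0.000946353 m³/qt × 60 s/min = 98383.6 qt/min

9.84×10⁴ qt/min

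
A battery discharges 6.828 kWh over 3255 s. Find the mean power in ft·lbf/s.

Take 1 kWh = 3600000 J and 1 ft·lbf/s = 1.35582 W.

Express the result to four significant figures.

5570 ft·lbf/s

6.828 kWh × 3600000 → 2.45808×10⁷ J
P = E / t = 2.45808×10⁷ J / 3255 s = 7551.71 W
7551.71 W ÷ (1.35582 W/ft·lbf/s) = 5569.85 ft·lbf/s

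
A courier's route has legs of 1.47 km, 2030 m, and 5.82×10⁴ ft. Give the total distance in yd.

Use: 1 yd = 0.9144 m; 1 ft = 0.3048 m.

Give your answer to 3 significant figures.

1.47 km × 1000 → 1470 m
2030 m (already m)
5.82×10⁴ ft × 0.3048 → 17739.4 m
Sum: 1470 + 2030 + 17739.4 = 21239.4 m
In yd: 21239.4 / 0.9144 = 23227.7 yd

2.32×10⁴ yd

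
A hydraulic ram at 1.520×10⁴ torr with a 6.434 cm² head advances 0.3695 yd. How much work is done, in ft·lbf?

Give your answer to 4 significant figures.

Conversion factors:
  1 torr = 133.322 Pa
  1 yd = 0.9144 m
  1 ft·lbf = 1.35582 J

324.9 ft·lbf

1.520×10⁴ torr → 2.02649×10⁶ Pa
6.434 cm² → 6.434×10⁻⁴ m²
F = P × A = 2.02649×10⁶ × 6.434×10⁻⁴ = 1303.84 N
0.3695 yd → 0.337871 m
W = F × d = 1303.84 × 0.337871 = 440.53 J
In ft·lbf: 440.53 / 1.35582 = 324.918 ft·lbf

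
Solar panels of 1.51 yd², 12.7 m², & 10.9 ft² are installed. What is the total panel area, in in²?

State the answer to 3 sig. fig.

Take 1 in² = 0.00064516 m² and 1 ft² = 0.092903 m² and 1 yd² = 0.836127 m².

1.51 yd² × 0.836127 = 1.26255 m²
12.7 m² (already m²)
10.9 ft² × 0.092903 = 1.01264 m²
Combined: 1.26255 + 12.7 + 1.01264 = 14.9752 m²
In in²: 14.9752 / 0.00064516 = 23211.6 in²

2.32×10⁴ in²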